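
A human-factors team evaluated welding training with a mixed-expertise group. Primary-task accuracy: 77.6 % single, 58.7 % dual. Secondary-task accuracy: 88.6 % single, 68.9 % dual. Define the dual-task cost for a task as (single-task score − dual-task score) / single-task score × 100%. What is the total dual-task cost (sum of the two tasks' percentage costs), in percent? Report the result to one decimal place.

46.6

Primary cost = (77.6 − 58.7) / 77.6 × 100% = 24.3557%.
Secondary cost = (88.6 − 68.9) / 88.6 × 100% = 22.2348%.
Total = 24.3557% + 22.2348% = 46.5905% ≈ 46.6%.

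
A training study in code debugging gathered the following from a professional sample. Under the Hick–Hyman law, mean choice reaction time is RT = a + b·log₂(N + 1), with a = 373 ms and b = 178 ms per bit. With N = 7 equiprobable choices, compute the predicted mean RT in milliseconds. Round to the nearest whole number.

907

log₂(7 + 1) = log₂(8) = 3.0000.
RT = 373 + 178 × 3.0000 = 373 + 534.0000 = 907.0000 ms.
≈ 907 ms.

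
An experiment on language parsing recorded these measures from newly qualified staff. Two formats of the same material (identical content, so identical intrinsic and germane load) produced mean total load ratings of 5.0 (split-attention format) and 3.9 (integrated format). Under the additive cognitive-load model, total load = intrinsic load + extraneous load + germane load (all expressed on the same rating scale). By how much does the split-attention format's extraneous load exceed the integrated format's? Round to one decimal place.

1.1

Intrinsic and germane load are equal across formats, so the difference in total load equals the difference in extraneous load.
Extraneous-load difference = 5.0 − 3.9 = 1.1.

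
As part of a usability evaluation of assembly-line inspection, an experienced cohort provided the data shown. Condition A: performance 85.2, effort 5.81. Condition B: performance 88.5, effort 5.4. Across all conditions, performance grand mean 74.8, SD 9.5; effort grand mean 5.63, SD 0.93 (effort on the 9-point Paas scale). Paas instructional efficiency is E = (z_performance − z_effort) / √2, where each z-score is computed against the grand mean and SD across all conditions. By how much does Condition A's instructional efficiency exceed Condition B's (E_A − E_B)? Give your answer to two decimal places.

Condition A: z_P = (85.2 − 74.8)/9.5 = 1.0947; z_E = (5.81 − 5.63)/0.93 = 0.1935; E_A = (1.0947 − 0.1935)/√2 = 0.6372.
Condition B: z_P = (88.5 − 74.8)/9.5 = 1.4421; z_E = (5.4 − 5.63)/0.93 = -0.2473; E_B = (1.4421 − (-0.2473))/√2 = 1.1946.
E_A − E_B = 0.6372 − 1.1946 = -0.5574 ≈ -0.56.

-0.56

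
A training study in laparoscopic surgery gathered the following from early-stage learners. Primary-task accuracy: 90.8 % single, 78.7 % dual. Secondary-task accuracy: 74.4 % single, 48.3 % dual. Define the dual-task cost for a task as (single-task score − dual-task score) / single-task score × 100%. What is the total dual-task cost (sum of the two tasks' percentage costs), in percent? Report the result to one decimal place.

48.4

Primary cost = (90.8 − 78.7) / 90.8 × 100% = 13.3260%.
Secondary cost = (74.4 − 48.3) / 74.4 × 100% = 35.0806%.
Total = 13.3260% + 35.0806% = 48.4066% ≈ 48.4%.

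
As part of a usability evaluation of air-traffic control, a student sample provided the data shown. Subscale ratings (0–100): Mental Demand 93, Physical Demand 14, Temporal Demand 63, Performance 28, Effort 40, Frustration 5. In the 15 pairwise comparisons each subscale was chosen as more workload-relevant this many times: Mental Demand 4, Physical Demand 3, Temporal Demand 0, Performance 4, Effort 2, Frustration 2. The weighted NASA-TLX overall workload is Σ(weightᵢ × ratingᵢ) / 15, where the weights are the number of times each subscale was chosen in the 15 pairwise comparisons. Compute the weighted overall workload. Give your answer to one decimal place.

The tallies are the weights (they sum to 15).
Weighted sum = 4·93 + 3·14 + 0·63 + 4·28 + 2·40 + 2·5
            = 372 + 42 + 0 + 112 + 80 + 10 = 616.
Overall workload = 616 / 15 = 41.0667 ≈ 41.1.

41.1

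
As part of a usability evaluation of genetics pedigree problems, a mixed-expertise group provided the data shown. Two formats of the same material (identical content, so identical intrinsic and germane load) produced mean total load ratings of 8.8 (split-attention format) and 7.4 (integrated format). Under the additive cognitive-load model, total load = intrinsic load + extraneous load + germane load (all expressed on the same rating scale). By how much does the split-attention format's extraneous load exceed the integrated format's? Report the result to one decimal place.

Intrinsic and germane load are equal across formats, so the difference in total load equals the difference in extraneous load.
Extraneous-load difference = 8.8 − 7.4 = 1.4.

1.4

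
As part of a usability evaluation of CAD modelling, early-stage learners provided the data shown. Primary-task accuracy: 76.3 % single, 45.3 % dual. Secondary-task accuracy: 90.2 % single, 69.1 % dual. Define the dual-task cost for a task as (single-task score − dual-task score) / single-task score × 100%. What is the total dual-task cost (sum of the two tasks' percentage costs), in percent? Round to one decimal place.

64.0

Primary cost = (76.3 − 45.3) / 76.3 × 100% = 40.6291%.
Secondary cost = (90.2 − 69.1) / 90.2 × 100% = 23.3925%.
Total = 40.6291% + 23.3925% = 64.0216% ≈ 64.0%.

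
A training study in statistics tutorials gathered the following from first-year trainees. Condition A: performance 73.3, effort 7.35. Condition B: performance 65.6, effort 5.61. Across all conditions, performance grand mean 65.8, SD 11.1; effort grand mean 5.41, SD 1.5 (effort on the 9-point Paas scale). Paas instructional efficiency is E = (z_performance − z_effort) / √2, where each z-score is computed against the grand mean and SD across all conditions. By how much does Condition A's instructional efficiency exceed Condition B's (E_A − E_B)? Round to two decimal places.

Condition A: z_P = (73.3 − 65.8)/11.1 = 0.6757; z_E = (7.35 − 5.41)/1.5 = 1.2933; E_A = (0.6757 − 1.2933)/√2 = -0.4367.
Condition B: z_P = (65.6 − 65.8)/11.1 = -0.0180; z_E = (5.61 − 5.41)/1.5 = 0.1333; E_B = (-0.0180 − 0.1333)/√2 = -0.1070.
E_A − E_B = -0.4367 − (-0.1070) = -0.3297 ≈ -0.33.

-0.33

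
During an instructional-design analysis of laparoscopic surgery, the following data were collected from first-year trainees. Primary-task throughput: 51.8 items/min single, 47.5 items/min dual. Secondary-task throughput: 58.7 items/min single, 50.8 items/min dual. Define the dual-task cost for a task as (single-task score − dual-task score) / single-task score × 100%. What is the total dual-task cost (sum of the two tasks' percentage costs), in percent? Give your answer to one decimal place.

Primary cost = (51.8 − 47.5) / 51.8 × 100% = 8.3012%.
Secondary cost = (58.7 − 50.8) / 58.7 × 100% = 13.4583%.
Total = 8.3012% + 13.4583% = 21.7595% ≈ 21.8%.

21.8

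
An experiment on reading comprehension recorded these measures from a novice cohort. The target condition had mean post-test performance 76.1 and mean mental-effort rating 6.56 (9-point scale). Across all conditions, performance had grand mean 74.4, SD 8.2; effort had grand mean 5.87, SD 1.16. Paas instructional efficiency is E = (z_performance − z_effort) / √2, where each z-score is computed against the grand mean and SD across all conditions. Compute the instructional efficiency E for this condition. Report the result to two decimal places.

z_performance = (76.1 − 74.4) / 8.2 = 1.7000 / 8.2 = 0.2073.
z_effort = (6.56 − 5.87) / 1.16 = 0.6900 / 1.16 = 0.5948.
z_P − z_E = 0.2073 − 0.5948 = -0.3875.
E = -0.3875 / √2 = -0.3875 / 1.41421 = -0.2740 ≈ -0.27.

-0.27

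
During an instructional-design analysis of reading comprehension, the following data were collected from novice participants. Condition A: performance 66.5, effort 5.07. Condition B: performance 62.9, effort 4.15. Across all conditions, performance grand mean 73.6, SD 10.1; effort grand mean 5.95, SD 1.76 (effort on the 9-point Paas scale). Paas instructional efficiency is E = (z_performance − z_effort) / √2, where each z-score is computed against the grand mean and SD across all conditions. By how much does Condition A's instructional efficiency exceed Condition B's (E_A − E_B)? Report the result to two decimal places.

Condition A: z_P = (66.5 − 73.6)/10.1 = -0.7030; z_E = (5.07 − 5.95)/1.76 = -0.5000; E_A = (-0.7030 − (-0.5000))/√2 = -0.1435.
Condition B: z_P = (62.9 − 73.6)/10.1 = -1.0594; z_E = (4.15 − 5.95)/1.76 = -1.0227; E_B = (-1.0594 − (-1.0227))/√2 = -0.0260.
E_A − E_B = -0.1435 − (-0.0260) = -0.1175 ≈ -0.12.

-0.12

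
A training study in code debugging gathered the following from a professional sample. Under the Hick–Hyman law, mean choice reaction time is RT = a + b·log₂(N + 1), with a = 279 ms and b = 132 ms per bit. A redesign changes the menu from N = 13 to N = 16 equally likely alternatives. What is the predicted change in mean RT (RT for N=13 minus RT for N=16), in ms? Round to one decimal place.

-37.0

RT(13) = 279 + 132·log₂(14) = 279 + 132·3.8074 = 781.5768 ms.
RT(16) = 279 + 132·log₂(17) = 279 + 132·4.0875 = 818.5500 ms.
Difference = 781.5768 − 818.5500 = -36.9732 ≈ -37.0 ms.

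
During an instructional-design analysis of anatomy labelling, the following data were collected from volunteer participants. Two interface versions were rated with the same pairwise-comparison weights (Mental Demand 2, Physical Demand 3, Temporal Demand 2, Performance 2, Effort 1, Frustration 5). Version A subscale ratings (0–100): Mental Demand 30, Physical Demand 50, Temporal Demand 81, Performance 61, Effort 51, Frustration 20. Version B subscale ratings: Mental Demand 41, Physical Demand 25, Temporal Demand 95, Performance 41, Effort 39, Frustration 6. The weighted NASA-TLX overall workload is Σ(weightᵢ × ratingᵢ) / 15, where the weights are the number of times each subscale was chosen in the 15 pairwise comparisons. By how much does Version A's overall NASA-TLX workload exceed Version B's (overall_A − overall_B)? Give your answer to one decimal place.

Version A weighted sum = 2·30 + 3·50 + 2·81 + 2·61 + 1·51 + 5·20 = 60 + 150 + 162 + 122 + 51 + 100 = 645; overall_A = 645/15 = 43.0000.
Version B weighted sum = 2·41 + 3·25 + 2·95 + 2·41 + 1·39 + 5·6 = 82 + 75 + 190 + 82 + 39 + 30 = 498; overall_B = 498/15 = 33.2000.
Difference = 43.0000 − 33.2000 = 9.8000 ≈ 9.8.

9.8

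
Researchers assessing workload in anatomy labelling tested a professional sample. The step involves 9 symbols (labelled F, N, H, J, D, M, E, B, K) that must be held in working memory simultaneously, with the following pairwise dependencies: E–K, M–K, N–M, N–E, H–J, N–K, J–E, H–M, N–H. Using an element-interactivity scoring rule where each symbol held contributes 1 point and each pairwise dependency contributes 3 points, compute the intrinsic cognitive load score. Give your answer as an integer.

Count of symbols held simultaneously: 9.
Count of pairwise dependencies listed: 9.
Element contribution: 9 × 1 = 9.
Interaction contribution: 9 × 3 = 27.
Intrinsic load = 9 + 27 = 36.

36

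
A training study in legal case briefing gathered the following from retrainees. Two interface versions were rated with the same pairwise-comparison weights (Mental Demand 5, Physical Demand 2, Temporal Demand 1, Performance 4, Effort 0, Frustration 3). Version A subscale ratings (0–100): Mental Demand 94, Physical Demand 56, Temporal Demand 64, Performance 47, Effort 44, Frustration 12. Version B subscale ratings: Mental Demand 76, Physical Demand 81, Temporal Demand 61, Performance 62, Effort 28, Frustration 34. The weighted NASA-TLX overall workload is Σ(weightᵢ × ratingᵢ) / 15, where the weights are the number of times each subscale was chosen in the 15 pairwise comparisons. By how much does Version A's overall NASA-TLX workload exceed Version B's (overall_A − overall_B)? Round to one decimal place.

-5.5

Version A weighted sum = 5·94 + 2·56 + 1·64 + 4·47 + 0·44 + 3·12 = 470 + 112 + 64 + 188 + 0 + 36 = 870; overall_A = 870/15 = 58.0000.
Version B weighted sum = 5·76 + 2·81 + 1·61 + 4·62 + 0·28 + 3·34 = 380 + 162 + 61 + 248 + 0 + 102 = 953; overall_B = 953/15 = 63.5333.
Difference = 58.0000 − 63.5333 = -5.5333 ≈ -5.5.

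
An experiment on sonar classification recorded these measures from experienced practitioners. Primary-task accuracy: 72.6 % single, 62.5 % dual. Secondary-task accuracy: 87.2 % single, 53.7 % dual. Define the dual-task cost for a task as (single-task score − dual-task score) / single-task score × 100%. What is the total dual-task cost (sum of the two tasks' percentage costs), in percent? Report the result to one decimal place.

Primary cost = (72.6 − 62.5) / 72.6 × 100% = 13.9118%.
Secondary cost = (87.2 − 53.7) / 87.2 × 100% = 38.4174%.
Total = 13.9118% + 38.4174% = 52.3292% ≈ 52.3%.

52.3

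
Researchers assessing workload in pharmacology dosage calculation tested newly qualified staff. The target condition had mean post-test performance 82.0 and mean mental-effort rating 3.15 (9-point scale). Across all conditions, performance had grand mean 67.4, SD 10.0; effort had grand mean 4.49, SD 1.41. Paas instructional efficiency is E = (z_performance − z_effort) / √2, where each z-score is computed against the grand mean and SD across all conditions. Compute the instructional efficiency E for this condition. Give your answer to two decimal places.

1.70

z_performance = (82.0 − 67.4) / 10.0 = 14.6000 / 10.0 = 1.4600.
z_effort = (3.15 − 4.49) / 1.41 = -1.3400 / 1.41 = -0.9504.
z_P − z_E = 1.4600 − (-0.9504) = 2.4104.
E = 2.4104 / √2 = 2.4104 / 1.41421 = 1.7044 ≈ 1.70.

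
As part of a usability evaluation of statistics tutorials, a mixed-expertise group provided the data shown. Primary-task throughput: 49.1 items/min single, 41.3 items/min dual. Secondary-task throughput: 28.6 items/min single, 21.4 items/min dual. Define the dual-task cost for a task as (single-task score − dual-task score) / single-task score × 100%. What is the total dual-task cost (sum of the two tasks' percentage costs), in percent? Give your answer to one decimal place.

41.1

Primary cost = (49.1 − 41.3) / 49.1 × 100% = 15.8859%.
Secondary cost = (28.6 − 21.4) / 28.6 × 100% = 25.1748%.
Total = 15.8859% + 25.1748% = 41.0607% ≈ 41.1%.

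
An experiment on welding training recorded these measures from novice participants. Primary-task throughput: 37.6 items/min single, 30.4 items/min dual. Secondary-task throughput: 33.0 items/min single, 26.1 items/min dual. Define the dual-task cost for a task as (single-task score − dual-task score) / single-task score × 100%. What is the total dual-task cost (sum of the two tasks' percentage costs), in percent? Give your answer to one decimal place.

40.1

Primary cost = (37.6 − 30.4) / 37.6 × 100% = 19.1489%.
Secondary cost = (33.0 − 26.1) / 33.0 × 100% = 20.9091%.
Total = 19.1489% + 20.9091% = 40.0580% ≈ 40.1%.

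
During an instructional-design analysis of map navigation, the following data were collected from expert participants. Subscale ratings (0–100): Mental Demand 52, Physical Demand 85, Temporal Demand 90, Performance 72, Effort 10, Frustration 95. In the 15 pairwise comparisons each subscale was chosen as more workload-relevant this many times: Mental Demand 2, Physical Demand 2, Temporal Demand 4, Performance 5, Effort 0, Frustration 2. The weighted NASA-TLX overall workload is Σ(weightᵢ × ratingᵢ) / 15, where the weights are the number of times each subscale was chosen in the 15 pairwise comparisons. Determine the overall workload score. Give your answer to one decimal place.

78.9

The tallies are the weights (they sum to 15).
Weighted sum = 2·52 + 2·85 + 4·90 + 5·72 + 0·10 + 2·95
            = 104 + 170 + 360 + 360 + 0 + 190 = 1184.
Overall workload = 1184 / 15 = 78.9333 ≈ 78.9.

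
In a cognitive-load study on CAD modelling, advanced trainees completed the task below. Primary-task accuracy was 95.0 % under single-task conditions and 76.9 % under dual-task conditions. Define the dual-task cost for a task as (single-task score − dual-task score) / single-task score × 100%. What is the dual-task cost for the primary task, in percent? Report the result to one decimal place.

Cost = (95.0 − 76.9) / 95.0 × 100%
     = 18.1000 / 95.0 × 100% = 19.0526%.
≈ 19.1%.

19.1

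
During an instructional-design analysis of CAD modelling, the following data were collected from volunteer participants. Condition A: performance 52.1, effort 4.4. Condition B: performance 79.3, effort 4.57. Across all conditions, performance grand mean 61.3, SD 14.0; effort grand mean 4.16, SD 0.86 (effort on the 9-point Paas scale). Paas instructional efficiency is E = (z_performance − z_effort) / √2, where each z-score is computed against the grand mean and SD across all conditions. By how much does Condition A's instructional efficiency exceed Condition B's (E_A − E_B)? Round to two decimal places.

-1.23

Condition A: z_P = (52.1 − 61.3)/14.0 = -0.6571; z_E = (4.4 − 4.16)/0.86 = 0.2791; E_A = (-0.6571 − 0.2791)/√2 = -0.6620.
Condition B: z_P = (79.3 − 61.3)/14.0 = 1.2857; z_E = (4.57 − 4.16)/0.86 = 0.4767; E_B = (1.2857 − 0.4767)/√2 = 0.5720.
E_A − E_B = -0.6620 − 0.5720 = -1.2340 ≈ -1.23.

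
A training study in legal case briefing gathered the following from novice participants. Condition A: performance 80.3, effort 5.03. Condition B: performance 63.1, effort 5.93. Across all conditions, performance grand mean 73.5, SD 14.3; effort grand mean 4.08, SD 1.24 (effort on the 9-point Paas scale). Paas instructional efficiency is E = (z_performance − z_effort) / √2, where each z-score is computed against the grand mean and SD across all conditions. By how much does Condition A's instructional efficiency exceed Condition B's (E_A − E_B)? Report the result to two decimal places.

Condition A: z_P = (80.3 − 73.5)/14.3 = 0.4755; z_E = (5.03 − 4.08)/1.24 = 0.7661; E_A = (0.4755 − 0.7661)/√2 = -0.2055.
Condition B: z_P = (63.1 − 73.5)/14.3 = -0.7273; z_E = (5.93 − 4.08)/1.24 = 1.4919; E_B = (-0.7273 − 1.4919)/√2 = -1.5692.
E_A − E_B = -0.2055 − (-1.5692) = 1.3637 ≈ 1.36.

1.36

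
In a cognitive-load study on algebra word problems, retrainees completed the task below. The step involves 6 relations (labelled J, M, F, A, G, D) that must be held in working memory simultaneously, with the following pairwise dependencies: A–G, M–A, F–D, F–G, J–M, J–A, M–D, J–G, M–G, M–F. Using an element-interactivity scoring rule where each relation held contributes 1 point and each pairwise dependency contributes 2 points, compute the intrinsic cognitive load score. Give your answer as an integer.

Count of relations held simultaneously: 6.
Count of pairwise dependencies listed: 10.
Element contribution: 6 × 1 = 6.
Interaction contribution: 10 × 2 = 20.
Intrinsic load = 6 + 20 = 26.

26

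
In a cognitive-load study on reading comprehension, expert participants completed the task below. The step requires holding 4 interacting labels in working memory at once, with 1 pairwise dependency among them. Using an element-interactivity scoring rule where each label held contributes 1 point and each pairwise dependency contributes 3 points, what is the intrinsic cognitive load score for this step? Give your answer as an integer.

7

Element contribution: 4 × 1 = 4.
Interaction contribution: 1 × 3 = 3.
Intrinsic load = 4 + 3 = 7.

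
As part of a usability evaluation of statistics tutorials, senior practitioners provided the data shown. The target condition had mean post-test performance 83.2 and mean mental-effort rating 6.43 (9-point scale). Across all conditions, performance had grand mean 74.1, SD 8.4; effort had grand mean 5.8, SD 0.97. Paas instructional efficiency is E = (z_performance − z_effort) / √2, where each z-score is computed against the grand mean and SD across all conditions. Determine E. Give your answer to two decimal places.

z_performance = (83.2 − 74.1) / 8.4 = 9.1000 / 8.4 = 1.0833.
z_effort = (6.43 − 5.8) / 0.97 = 0.6300 / 0.97 = 0.6495.
z_P − z_E = 1.0833 − 0.6495 = 0.4338.
E = 0.4338 / √2 = 0.4338 / 1.41421 = 0.3067 ≈ 0.31.

0.31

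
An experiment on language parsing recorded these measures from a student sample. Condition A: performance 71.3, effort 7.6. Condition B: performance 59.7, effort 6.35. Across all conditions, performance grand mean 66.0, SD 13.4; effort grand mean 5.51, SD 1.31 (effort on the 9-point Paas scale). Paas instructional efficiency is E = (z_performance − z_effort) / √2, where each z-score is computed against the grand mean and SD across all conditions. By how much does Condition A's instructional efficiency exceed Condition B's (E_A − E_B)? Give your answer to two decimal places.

-0.06

Condition A: z_P = (71.3 − 66.0)/13.4 = 0.3955; z_E = (7.6 − 5.51)/1.31 = 1.5954; E_A = (0.3955 − 1.5954)/√2 = -0.8485.
Condition B: z_P = (59.7 − 66.0)/13.4 = -0.4701; z_E = (6.35 − 5.51)/1.31 = 0.6412; E_B = (-0.4701 − 0.6412)/√2 = -0.7858.
E_A − E_B = -0.8485 − (-0.7858) = -0.0627 ≈ -0.06.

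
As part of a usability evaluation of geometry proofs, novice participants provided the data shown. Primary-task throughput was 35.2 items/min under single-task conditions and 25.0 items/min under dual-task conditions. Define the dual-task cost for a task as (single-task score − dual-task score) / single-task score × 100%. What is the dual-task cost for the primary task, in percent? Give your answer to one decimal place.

29.0

Cost = (35.2 − 25.0) / 35.2 × 100%
     = 10.2000 / 35.2 × 100% = 28.9773%.
≈ 29.0%.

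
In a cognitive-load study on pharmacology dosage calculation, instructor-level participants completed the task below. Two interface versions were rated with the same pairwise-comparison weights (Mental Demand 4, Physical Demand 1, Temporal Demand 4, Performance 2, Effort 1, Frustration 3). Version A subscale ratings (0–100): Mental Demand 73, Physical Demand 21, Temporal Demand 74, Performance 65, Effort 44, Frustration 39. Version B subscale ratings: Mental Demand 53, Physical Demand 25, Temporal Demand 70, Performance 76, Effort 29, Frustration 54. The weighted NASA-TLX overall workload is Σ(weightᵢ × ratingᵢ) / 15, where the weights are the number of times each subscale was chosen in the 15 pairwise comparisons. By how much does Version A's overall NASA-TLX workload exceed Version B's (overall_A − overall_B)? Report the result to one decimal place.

Version A weighted sum = 4·73 + 1·21 + 4·74 + 2·65 + 1·44 + 3·39 = 292 + 21 + 296 + 130 + 44 + 117 = 900; overall_A = 900/15 = 60.0000.
Version B weighted sum = 4·53 + 1·25 + 4·70 + 2·76 + 1·29 + 3·54 = 212 + 25 + 280 + 152 + 29 + 162 = 860; overall_B = 860/15 = 57.3333.
Difference = 60.0000 − 57.3333 = 2.6667 ≈ 2.7.

2.7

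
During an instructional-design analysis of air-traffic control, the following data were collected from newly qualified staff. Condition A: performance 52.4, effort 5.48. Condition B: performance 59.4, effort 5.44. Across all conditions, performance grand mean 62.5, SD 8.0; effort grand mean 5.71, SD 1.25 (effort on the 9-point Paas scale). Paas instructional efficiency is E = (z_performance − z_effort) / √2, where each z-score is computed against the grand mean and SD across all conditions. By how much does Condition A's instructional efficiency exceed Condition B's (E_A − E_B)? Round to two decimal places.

-0.64

Condition A: z_P = (52.4 − 62.5)/8.0 = -1.2625; z_E = (5.48 − 5.71)/1.25 = -0.1840; E_A = (-1.2625 − (-0.1840))/√2 = -0.7626.
Condition B: z_P = (59.4 − 62.5)/8.0 = -0.3875; z_E = (5.44 − 5.71)/1.25 = -0.2160; E_B = (-0.3875 − (-0.2160))/√2 = -0.1213.
E_A − E_B = -0.7626 − (-0.1213) = -0.6413 ≈ -0.64.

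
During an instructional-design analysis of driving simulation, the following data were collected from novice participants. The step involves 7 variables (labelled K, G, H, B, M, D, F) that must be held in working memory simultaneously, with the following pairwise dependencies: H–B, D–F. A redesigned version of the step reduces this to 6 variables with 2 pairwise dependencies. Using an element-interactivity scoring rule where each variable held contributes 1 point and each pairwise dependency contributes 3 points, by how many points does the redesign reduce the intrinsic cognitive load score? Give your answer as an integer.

1

Original: 7 × 1 + 2 × 3 = 7 + 6 = 13.
Redesigned: 6 × 1 + 2 × 3 = 6 + 6 = 12.
Reduction = 13 − 12 = 1.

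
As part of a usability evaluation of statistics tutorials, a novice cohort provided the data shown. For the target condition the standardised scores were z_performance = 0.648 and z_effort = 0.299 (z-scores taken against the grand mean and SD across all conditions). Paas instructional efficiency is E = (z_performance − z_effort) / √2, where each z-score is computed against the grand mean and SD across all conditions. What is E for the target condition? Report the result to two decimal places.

0.25

z_P − z_E = 0.648 − 0.299 = 0.3490.
E = 0.3490 / √2 = 0.3490 / 1.41421 = 0.2468 ≈ 0.25.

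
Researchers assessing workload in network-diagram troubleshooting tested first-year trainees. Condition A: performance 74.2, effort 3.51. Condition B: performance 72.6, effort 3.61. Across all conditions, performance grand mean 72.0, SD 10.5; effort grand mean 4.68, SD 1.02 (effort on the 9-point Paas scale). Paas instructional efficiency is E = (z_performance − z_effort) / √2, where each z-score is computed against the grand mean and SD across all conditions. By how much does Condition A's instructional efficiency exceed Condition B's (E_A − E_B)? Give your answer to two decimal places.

0.18

Condition A: z_P = (74.2 − 72.0)/10.5 = 0.2095; z_E = (3.51 − 4.68)/1.02 = -1.1471; E_A = (0.2095 − (-1.1471))/√2 = 0.9593.
Condition B: z_P = (72.6 − 72.0)/10.5 = 0.0571; z_E = (3.61 − 4.68)/1.02 = -1.0490; E_B = (0.0571 − (-1.0490))/√2 = 0.7821.
E_A − E_B = 0.9593 − 0.7821 = 0.1772 ≈ 0.18.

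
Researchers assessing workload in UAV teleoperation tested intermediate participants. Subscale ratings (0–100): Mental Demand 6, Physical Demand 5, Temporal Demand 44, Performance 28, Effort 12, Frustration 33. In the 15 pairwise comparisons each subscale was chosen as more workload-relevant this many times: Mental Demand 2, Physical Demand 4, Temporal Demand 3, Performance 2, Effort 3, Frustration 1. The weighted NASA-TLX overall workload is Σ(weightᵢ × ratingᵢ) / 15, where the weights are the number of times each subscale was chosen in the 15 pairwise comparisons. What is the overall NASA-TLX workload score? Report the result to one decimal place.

19.3

The tallies are the weights (they sum to 15).
Weighted sum = 2·6 + 4·5 + 3·44 + 2·28 + 3·12 + 1·33
            = 12 + 20 + 132 + 56 + 36 + 33 = 289.
Overall workload = 289 / 15 = 19.2667 ≈ 19.3.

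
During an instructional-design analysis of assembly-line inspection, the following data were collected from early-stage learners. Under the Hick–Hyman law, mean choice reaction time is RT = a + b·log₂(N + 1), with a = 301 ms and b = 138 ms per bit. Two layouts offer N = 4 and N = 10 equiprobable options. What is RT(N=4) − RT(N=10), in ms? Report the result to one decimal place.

RT(4) = 301 + 138·log₂(5) = 301 + 138·2.3219 = 621.4222 ms.
RT(10) = 301 + 138·log₂(11) = 301 + 138·3.4594 = 778.3972 ms.
Difference = 621.4222 − 778.3972 = -156.9750 ≈ -157.0 ms.

-157.0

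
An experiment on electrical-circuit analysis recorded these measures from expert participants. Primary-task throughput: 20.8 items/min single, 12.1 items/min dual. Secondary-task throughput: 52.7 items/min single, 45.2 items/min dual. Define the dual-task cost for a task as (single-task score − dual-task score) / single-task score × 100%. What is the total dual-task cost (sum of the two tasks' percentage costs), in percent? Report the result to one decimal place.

Primary cost = (20.8 − 12.1) / 20.8 × 100% = 41.8269%.
Secondary cost = (52.7 − 45.2) / 52.7 × 100% = 14.2315%.
Total = 41.8269% + 14.2315% = 56.0584% ≈ 56.1%.

56.1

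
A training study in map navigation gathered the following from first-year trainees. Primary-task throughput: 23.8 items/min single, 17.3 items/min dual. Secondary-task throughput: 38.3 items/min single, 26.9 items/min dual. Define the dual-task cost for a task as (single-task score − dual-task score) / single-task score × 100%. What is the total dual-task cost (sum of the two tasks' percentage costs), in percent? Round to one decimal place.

57.1

Primary cost = (23.8 − 17.3) / 23.8 × 100% = 27.3109%.
Secondary cost = (38.3 − 26.9) / 38.3 × 100% = 29.7650%.
Total = 27.3109% + 29.7650% = 57.0759% ≈ 57.1%.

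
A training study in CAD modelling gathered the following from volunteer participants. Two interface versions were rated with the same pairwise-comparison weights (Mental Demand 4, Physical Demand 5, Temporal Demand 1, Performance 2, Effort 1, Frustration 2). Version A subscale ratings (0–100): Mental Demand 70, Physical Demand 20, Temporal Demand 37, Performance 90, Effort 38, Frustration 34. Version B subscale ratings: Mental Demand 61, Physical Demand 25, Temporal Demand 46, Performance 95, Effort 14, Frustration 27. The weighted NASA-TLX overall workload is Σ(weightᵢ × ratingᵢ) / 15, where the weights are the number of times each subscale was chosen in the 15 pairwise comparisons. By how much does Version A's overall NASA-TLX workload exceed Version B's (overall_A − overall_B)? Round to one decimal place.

Version A weighted sum = 4·70 + 5·20 + 1·37 + 2·90 + 1·38 + 2·34 = 280 + 100 + 37 + 180 + 38 + 68 = 703; overall_A = 703/15 = 46.8667.
Version B weighted sum = 4·61 + 5·25 + 1·46 + 2·95 + 1·14 + 2·27 = 244 + 125 + 46 + 190 + 14 + 54 = 673; overall_B = 673/15 = 44.8667.
Difference = 46.8667 − 44.8667 = 2.0000 ≈ 2.0.

2.0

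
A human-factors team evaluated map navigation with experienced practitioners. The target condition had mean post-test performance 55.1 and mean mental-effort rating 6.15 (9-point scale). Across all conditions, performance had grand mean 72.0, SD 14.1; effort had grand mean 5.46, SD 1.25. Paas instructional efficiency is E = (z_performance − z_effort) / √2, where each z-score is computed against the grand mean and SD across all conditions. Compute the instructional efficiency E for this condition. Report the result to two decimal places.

z_performance = (55.1 − 72.0) / 14.1 = -16.9000 / 14.1 = -1.1986.
z_effort = (6.15 − 5.46) / 1.25 = 0.6900 / 1.25 = 0.5520.
z_P − z_E = -1.1986 − 0.5520 = -1.7506.
E = -1.7506 / √2 = -1.7506 / 1.41421 = -1.2379 ≈ -1.24.

-1.24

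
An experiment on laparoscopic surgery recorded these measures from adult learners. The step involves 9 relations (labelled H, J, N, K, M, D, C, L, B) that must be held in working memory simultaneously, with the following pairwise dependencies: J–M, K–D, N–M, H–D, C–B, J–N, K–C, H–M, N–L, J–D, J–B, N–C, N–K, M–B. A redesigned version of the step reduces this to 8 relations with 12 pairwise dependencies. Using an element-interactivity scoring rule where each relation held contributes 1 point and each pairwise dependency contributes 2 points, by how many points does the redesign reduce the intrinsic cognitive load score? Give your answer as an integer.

Original: 9 × 1 + 14 × 2 = 9 + 28 = 37.
Redesigned: 8 × 1 + 12 × 2 = 8 + 24 = 32.
Reduction = 37 − 32 = 5.

5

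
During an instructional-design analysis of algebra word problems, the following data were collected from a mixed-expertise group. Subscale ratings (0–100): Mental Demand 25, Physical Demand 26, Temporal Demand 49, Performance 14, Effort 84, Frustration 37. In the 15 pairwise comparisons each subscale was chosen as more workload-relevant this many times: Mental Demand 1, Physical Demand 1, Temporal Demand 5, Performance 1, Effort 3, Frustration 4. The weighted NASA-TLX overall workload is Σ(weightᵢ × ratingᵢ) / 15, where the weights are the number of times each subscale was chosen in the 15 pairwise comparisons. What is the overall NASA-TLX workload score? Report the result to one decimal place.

47.3

The tallies are the weights (they sum to 15).
Weighted sum = 1·25 + 1·26 + 5·49 + 1·14 + 3·84 + 4·37
            = 25 + 26 + 245 + 14 + 252 + 148 = 710.
Overall workload = 710 / 15 = 47.3333 ≈ 47.3.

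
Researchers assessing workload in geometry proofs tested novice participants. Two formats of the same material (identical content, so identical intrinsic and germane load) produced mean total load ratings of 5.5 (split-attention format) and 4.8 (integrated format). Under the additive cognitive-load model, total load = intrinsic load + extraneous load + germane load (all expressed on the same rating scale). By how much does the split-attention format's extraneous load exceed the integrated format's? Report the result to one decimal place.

Intrinsic and germane load are equal across formats, so the difference in total load equals the difference in extraneous load.
Extraneous-load difference = 5.5 − 4.8 = 0.7.

0.7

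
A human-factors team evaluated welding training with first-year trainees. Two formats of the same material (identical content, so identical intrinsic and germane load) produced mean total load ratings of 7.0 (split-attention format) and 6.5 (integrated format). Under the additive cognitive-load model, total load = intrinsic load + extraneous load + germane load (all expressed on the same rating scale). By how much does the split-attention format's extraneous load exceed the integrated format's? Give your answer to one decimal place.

0.5

Intrinsic and germane load are equal across formats, so the difference in total load equals the difference in extraneous load.
Extraneous-load difference = 7.0 − 6.5 = 0.5.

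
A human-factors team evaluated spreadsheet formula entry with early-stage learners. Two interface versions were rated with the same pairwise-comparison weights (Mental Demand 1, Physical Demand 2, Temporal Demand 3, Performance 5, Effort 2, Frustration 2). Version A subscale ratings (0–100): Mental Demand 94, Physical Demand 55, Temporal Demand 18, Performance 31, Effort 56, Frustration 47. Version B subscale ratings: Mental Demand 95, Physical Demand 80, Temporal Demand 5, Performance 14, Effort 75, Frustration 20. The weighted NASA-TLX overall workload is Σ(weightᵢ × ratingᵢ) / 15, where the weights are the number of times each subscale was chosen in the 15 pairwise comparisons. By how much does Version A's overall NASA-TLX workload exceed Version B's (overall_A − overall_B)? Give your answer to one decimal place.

5.9

Version A weighted sum = 1·94 + 2·55 + 3·18 + 5·31 + 2·56 + 2·47 = 94 + 110 + 54 + 155 + 112 + 94 = 619; overall_A = 619/15 = 41.2667.
Version B weighted sum = 1·95 + 2·80 + 3·5 + 5·14 + 2·75 + 2·20 = 95 + 160 + 15 + 70 + 150 + 40 = 530; overall_B = 530/15 = 35.3333.
Difference = 41.2667 − 35.3333 = 5.9334 ≈ 5.9.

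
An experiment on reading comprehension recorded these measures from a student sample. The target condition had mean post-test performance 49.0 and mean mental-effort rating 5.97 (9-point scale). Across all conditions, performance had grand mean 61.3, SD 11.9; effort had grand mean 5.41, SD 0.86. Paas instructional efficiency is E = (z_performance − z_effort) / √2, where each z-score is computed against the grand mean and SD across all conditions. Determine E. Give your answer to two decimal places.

-1.19

z_performance = (49.0 − 61.3) / 11.9 = -12.3000 / 11.9 = -1.0336.
z_effort = (5.97 − 5.41) / 0.86 = 0.5600 / 0.86 = 0.6512.
z_P − z_E = -1.0336 − 0.6512 = -1.6848.
E = -1.6848 / √2 = -1.6848 / 1.41421 = -1.1913 ≈ -1.19.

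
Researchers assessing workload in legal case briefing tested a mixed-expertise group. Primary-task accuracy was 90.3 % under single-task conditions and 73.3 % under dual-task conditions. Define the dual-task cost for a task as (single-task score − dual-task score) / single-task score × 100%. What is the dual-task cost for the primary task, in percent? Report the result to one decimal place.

Cost = (90.3 − 73.3) / 90.3 × 100%
     = 17.0000 / 90.3 × 100% = 18.8261%.
≈ 18.8%.

18.8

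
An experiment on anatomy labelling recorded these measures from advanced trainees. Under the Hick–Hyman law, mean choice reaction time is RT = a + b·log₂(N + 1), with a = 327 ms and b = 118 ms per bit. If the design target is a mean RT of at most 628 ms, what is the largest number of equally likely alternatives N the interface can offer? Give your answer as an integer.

Set 327 + 118·log₂(N + 1) ≤ 628.
log₂(N + 1) ≤ (628 − 327) / 118 = 2.5508.
N + 1 ≤ 2^2.5508 = 5.8596.
N ≤ 4.8596, so the largest integer N is 4.

4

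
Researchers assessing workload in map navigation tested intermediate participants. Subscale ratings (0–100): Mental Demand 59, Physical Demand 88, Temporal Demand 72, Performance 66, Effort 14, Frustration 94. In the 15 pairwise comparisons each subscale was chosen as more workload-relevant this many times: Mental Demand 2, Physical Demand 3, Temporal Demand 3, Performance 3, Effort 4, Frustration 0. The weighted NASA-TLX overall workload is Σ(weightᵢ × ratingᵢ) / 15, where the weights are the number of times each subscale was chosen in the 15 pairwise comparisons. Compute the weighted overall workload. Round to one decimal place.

The tallies are the weights (they sum to 15).
Weighted sum = 2·59 + 3·88 + 3·72 + 3·66 + 4·14 + 0·94
            = 118 + 264 + 216 + 198 + 56 + 0 = 852.
Overall workload = 852 / 15 = 56.8000 ≈ 56.8.

56.8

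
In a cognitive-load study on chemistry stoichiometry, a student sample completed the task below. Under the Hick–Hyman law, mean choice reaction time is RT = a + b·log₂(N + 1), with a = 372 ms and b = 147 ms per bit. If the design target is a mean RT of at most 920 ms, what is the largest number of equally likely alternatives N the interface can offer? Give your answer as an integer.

Set 372 + 147·log₂(N + 1) ≤ 920.
log₂(N + 1) ≤ (920 − 372) / 147 = 3.7279.
N + 1 ≤ 2^3.7279 = 13.2498.
N ≤ 12.2498, so the largest integer N is 12.

12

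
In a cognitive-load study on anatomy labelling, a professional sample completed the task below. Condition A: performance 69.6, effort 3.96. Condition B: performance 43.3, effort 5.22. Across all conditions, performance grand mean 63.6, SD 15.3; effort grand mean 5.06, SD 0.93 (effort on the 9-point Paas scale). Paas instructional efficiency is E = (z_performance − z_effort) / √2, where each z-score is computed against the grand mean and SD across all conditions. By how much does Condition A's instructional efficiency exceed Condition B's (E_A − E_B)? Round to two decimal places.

Condition A: z_P = (69.6 − 63.6)/15.3 = 0.3922; z_E = (3.96 − 5.06)/0.93 = -1.1828; E_A = (0.3922 − (-1.1828))/√2 = 1.1137.
Condition B: z_P = (43.3 − 63.6)/15.3 = -1.3268; z_E = (5.22 − 5.06)/0.93 = 0.1720; E_B = (-1.3268 − 0.1720)/√2 = -1.0598.
E_A − E_B = 1.1137 − (-1.0598) = 2.1735 ≈ 2.17.

2.17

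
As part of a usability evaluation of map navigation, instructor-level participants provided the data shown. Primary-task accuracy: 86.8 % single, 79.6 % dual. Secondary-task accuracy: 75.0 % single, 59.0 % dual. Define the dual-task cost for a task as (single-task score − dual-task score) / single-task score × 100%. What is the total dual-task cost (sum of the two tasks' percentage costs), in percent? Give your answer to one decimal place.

Primary cost = (86.8 − 79.6) / 86.8 × 100% = 8.2949%.
Secondary cost = (75.0 − 59.0) / 75.0 × 100% = 21.3333%.
Total = 8.2949% + 21.3333% = 29.6282% ≈ 29.6%.

29.6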